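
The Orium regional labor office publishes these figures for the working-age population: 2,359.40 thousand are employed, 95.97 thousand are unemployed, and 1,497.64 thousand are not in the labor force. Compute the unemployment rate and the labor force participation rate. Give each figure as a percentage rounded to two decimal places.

Labor force = employed + unemployed = 2,359.40 + 95.97 = 2,455.37 thousand.
Working-age population = 2,455.37 + 1,497.64 = 3,953.01 thousand.
Unemployment rate = 95.97 / 2,455.37 = 3.91%.
Labor force participation rate = 2,455.37 / 3,953.01 = 62.11%.

Unemployment rate ≈ 3.91%; labor force participation rate ≈ 62.11%.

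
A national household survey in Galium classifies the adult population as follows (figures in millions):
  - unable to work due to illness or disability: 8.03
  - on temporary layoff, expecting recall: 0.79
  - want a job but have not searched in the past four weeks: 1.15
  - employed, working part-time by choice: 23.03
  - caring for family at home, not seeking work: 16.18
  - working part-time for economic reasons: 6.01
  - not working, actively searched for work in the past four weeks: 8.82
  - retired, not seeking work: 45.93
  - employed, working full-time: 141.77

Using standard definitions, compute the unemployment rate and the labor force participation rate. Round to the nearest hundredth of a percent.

Employed = 23.03 + 6.01 + 141.77 = 170.81 million (anyone who worked, including part-time for economic reasons, counts as employed).
Unemployed = 0.79 + 8.82 = 9.61 million (jobless and actively searching, or on temporary layoff).
Labor force = 170.81 + 9.61 = 180.42 million.
Not in labor force = 8.03 + 1.15 + 16.18 + 45.93 = 71.29 million (those not working and not actively searching are outside the labor force — including those who want a job but have given up searching).
Civilian working-age population = 180.42 + 71.29 = 251.71 million.
Unemployment rate = 9.61 / 180.42 = 5.33%.
Labor force participation rate = 180.42 / 251.71 = 71.68%.

Unemployment rate ≈ 5.33%; labor force participation rate ≈ 71.68%.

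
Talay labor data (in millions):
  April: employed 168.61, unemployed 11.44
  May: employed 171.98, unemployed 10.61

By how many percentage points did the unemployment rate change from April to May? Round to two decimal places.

The unemployment rate changed by −0.54 percentage points.

April: labor force = 168.61 + 11.44 = 180.05; u = 11.44/180.05 = 6.35%.
May: labor force = 171.98 + 10.61 = 182.59; u = 10.61/182.59 = 5.81%.
Change = 5.81% − 6.35% = −0.54 pp.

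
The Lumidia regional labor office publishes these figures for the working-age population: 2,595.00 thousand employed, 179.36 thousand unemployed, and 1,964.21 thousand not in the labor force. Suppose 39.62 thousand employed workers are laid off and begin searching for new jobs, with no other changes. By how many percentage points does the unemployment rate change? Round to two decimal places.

Initially, labor force = 2,595.00 + 179.36 = 2,774.36 thousand, so u = 179.36/2,774.36 = 6.46%.
After the change, employed falls and unemployed rises by 39.62; labor force unchanged → E = 2,555.38, U = 218.98, labor force = 2,774.36 thousand.
New unemployment rate = 218.98 / 2,774.36 = 7.89%.
Change = 7.89% − 6.46% = +1.43 percentage points.

The unemployment rate changes by +1.43 percentage points.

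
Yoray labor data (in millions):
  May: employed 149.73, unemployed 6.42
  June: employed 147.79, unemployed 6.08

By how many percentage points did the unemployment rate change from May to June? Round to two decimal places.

May: labor force = 149.73 + 6.42 = 156.15; u = 6.42/156.15 = 4.11%.
June: labor force = 147.79 + 6.08 = 153.87; u = 6.08/153.87 = 3.95%.
Change = 3.95% − 4.11% = −0.16 pp.

The unemployment rate changed by −0.16 percentage points.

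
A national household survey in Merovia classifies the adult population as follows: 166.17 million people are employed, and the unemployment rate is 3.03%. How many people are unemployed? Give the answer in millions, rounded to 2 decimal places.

About 5.19 million are unemployed.

Let U be the number unemployed. The labor force is E + U, and U/(E+U) = 0.0303.
So U = 0.0303 × 166.17 / (1 − 0.0303) = 5.0350 / 0.9697 ≈ 5.19 million.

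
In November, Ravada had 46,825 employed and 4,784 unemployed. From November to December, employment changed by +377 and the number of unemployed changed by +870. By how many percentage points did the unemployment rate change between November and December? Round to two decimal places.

November: labor force = 46,825 + 4,784 = 51,609; u = 4,784/51,609 = 9.27%.
December: labor force = 47,202 + 5,654 = 52,856; u = 5,654/52,856 = 10.70%.
Change = 10.70% − 9.27% = +1.43 pp.

The unemployment rate changed by +1.43 percentage points.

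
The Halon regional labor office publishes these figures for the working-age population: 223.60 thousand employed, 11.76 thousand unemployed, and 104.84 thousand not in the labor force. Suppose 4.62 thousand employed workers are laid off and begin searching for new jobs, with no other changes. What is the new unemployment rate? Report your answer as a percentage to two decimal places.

New unemployment rate ≈ 6.96%.

Initially, labor force = 223.60 + 11.76 = 235.36 thousand, so u = 11.76/235.36 = 5.00%.
After the change, employed falls and unemployed rises by 4.62; labor force unchanged → E = 218.98, U = 16.38, labor force = 235.36 thousand.
New unemployment rate = 16.38 / 235.36 = 6.96%.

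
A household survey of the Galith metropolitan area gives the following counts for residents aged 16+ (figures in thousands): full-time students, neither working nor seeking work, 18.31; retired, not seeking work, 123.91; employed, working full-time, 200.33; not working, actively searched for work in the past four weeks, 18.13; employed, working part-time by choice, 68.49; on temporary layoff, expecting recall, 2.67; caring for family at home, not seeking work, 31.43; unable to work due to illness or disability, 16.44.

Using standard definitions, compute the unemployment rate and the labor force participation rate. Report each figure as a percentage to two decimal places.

Employed = 200.33 + 68.49 = 268.82 thousand.
Unemployed = 18.13 + 2.67 = 20.80 thousand (jobless and actively searching, or on temporary layoff).
Labor force = 268.82 + 20.80 = 289.62 thousand.
Not in labor force = 18.31 + 123.91 + 31.43 + 16.44 = 190.09 thousand (those not working and not actively searching are outside the labor force).
Civilian working-age population = 289.62 + 190.09 = 479.71 thousand.
Unemployment rate = 20.80 / 289.62 = 7.18%.
Labor force participation rate = 289.62 / 479.71 = 60.37%.

Unemployment rate ≈ 7.18%; labor force participation rate ≈ 60.37%.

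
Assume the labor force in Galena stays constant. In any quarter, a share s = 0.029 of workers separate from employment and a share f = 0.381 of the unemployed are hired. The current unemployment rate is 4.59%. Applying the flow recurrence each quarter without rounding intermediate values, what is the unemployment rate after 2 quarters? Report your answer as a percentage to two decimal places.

Unemployment rate after two quarters ≈ 6.21%.

With a fixed labor force, u_{t+1} = u_t + s·(1−u_t) − f·u_t = u_t·(1−s−f) + s.
Here 1−s−f = 0.590 and s = 0.029.
u_1 = 0.045900 × 0.590 + 0.029 = 0.056081.
u_2 = 0.056081 × 0.590 + 0.029 = 0.062088.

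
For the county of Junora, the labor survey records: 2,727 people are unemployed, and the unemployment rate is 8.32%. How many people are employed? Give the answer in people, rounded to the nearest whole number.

About 30,049 are employed.

Labor force = U / u = 2,727 / 0.0832 ≈ 32,776.
Employed = labor force − unemployed = 32,776 − 2,727 = 30,049.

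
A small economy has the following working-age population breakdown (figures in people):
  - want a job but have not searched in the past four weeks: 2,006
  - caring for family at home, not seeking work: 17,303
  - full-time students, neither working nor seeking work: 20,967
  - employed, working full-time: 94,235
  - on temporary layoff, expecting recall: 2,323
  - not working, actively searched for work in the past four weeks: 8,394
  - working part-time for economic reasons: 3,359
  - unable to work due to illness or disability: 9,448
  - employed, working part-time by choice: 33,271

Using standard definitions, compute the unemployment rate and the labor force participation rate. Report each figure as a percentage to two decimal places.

Unemployment rate ≈ 7.57%; labor force participation rate ≈ 74.01%.

Employed = 94,235 + 3,359 + 33,271 = 130,865 (anyone who worked, including part-time for economic reasons, counts as employed).
Unemployed = 2,323 + 8,394 = 10,717 (jobless and actively searching, or on temporary layoff).
Labor force = 130,865 + 10,717 = 141,582.
Not in labor force = 2,006 + 17,303 + 20,967 + 9,448 = 49,724 (those not working and not actively searching are outside the labor force — including those who want a job but have given up searching).
Civilian working-age population = 141,582 + 49,724 = 191,306.
Unemployment rate = 10,717 / 141,582 = 7.57%.
Labor force participation rate = 141,582 / 191,306 = 74.01%.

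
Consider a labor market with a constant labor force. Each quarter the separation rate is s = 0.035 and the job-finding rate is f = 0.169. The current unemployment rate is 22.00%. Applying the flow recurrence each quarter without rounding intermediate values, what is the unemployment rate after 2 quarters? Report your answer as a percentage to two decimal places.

With a fixed labor force, u_{t+1} = u_t + s·(1−u_t) − f·u_t = u_t·(1−s−f) + s.
Here 1−s−f = 0.796 and s = 0.035.
u_1 = 0.220000 × 0.796 + 0.035 = 0.210120.
u_2 = 0.210120 × 0.796 + 0.035 = 0.202256.

Unemployment rate after two quarters ≈ 20.23%.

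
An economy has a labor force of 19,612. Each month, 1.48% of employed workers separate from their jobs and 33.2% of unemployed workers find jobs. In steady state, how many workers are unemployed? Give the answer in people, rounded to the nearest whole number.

About 837 are unemployed in steady state.

Steady-state unemployment rate u* = s/(s+f) = 1.48/(1.48+33.2) = 0.042676.
Unemployed = u* × labor force = 0.042676 × 19,612 ≈ 837.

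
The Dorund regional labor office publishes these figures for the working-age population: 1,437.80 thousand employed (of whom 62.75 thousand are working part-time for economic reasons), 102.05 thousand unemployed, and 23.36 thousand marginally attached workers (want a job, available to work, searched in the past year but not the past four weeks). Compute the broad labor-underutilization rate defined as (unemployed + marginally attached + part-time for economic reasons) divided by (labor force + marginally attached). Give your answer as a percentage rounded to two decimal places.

Broad underutilization rate ≈ 12.04%.

Labor force = 1,437.80 + 102.05 = 1,539.85 thousand.
Numerator = 102.05 + 23.36 + 62.75 = 188.16 thousand.
Denominator = 1,539.85 + 23.36 = 1,563.21 thousand.
Broad rate = 188.16 / 1,563.21 = 12.04%.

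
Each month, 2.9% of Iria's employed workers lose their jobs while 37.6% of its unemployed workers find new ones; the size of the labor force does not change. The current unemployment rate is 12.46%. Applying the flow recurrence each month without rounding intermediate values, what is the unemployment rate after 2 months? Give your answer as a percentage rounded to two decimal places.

With a fixed labor force, u_{t+1} = u_t + s·(1−u_t) − f·u_t = u_t·(1−s−f) + s.
Here 1−s−f = 0.595 and s = 0.029.
u_1 = 0.124600 × 0.595 + 0.029 = 0.103137.
u_2 = 0.103137 × 0.595 + 0.029 = 0.090367.

Unemployment rate after two months ≈ 9.04%.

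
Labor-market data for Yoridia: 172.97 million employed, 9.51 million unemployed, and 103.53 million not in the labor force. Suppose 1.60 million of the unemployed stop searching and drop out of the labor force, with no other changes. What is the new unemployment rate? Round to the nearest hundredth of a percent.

New unemployment rate ≈ 4.37%.

Initially, labor force = 172.97 + 9.51 = 182.48 million, so u = 9.51/182.48 = 5.21%.
After the change, unemployed and labor force both fall by 1.60 → E = 172.97, U = 7.91, labor force = 180.88 million.
New unemployment rate = 7.91 / 180.88 = 4.37%.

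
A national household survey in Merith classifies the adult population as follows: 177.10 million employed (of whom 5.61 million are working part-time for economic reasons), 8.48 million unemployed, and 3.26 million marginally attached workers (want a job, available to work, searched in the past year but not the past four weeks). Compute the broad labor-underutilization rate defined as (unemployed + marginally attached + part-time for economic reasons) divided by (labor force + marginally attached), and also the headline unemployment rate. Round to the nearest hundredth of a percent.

Labor force = 177.10 + 8.48 = 185.58 million.
Numerator = 8.48 + 3.26 + 5.61 = 17.35 million.
Denominator = 185.58 + 3.26 = 188.84 million.
Broad rate = 17.35 / 188.84 = 9.19%.
Headline unemployment rate = 8.48 / 185.58 = 4.57%.

Broad underutilization rate ≈ 9.19%; headline unemployment rate ≈ 4.57%.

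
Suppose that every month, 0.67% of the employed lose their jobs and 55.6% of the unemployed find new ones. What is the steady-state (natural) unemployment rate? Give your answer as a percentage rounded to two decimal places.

At steady state the flows balance: s·E = f·U, so U/(E+U) = s/(s+f).
u* = 0.67 / (0.67 + 55.6) = 0.67 / 56.27 = 1.19%.

Steady-state unemployment rate ≈ 1.19%.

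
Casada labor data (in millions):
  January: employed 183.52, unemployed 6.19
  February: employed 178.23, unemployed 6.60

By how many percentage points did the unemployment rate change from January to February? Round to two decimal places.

January: labor force = 183.52 + 6.19 = 189.71; u = 6.19/189.71 = 3.26%.
February: labor force = 178.23 + 6.60 = 184.83; u = 6.60/184.83 = 3.57%.
Change = 3.57% − 3.26% = +0.31 pp.

The unemployment rate changed by +0.31 percentage points.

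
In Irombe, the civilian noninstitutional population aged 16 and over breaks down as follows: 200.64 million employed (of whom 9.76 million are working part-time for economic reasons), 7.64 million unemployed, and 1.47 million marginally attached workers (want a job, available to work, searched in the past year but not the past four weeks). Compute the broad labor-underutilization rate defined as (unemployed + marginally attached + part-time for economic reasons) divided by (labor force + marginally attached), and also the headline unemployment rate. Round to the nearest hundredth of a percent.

Labor force = 200.64 + 7.64 = 208.28 million.
Numerator = 7.64 + 1.47 + 9.76 = 18.87 million.
Denominator = 208.28 + 1.47 = 209.75 million.
Broad rate = 18.87 / 209.75 = 9.00%.
Headline unemployment rate = 7.64 / 208.28 = 3.67%.

Broad underutilization rate ≈ 9.00%; headline unemployment rate ≈ 3.67%.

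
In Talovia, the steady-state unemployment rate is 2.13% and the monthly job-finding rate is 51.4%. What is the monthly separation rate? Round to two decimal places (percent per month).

Separation rate ≈ 1.12% per month.

From u* = s/(s+f): s = u·f/(1−u).
s = 0.0213 × 51.4 / (1 − 0.0213) = 1.0948 / 0.9787 ≈ 1.12% per month.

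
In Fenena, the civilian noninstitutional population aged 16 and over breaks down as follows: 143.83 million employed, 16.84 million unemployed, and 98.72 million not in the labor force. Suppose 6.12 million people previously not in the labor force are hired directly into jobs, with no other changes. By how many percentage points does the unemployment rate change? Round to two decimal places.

Initially, labor force = 143.83 + 16.84 = 160.67 million, so u = 16.84/160.67 = 10.48%.
After the change, employed and labor force both rise by 6.12; unemployed unchanged → E = 149.95, U = 16.84, labor force = 166.79 million.
New unemployment rate = 16.84 / 166.79 = 10.10%.
Change = 10.10% − 10.48% = −0.38 percentage points.

The unemployment rate changes by −0.38 percentage points.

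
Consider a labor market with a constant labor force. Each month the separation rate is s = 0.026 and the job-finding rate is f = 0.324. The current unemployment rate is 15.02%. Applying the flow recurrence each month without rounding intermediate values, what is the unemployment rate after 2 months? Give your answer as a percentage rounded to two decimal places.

With a fixed labor force, u_{t+1} = u_t + s·(1−u_t) − f·u_t = u_t·(1−s−f) + s.
Here 1−s−f = 0.650 and s = 0.026.
u_1 = 0.150200 × 0.650 + 0.026 = 0.123630.
u_2 = 0.123630 × 0.650 + 0.026 = 0.106359.

Unemployment rate after two months ≈ 10.64%.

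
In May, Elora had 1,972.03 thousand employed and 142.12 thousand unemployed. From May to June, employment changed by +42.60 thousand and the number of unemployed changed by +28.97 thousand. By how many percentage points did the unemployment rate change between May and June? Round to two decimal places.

May: labor force = 1,972.03 + 142.12 = 2,114.15; u = 142.12/2,114.15 = 6.72%.
June: labor force = 2,014.63 + 171.09 = 2,185.72; u = 171.09/2,185.72 = 7.83%.
Change = 7.83% − 6.72% = +1.11 pp.

The unemployment rate changed by +1.11 percentage points.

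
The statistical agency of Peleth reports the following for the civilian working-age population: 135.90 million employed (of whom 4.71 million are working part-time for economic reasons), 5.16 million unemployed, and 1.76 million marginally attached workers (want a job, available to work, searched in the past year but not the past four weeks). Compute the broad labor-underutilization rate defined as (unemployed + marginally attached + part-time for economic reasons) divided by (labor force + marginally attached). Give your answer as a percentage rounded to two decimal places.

Broad underutilization rate ≈ 8.14%.

Labor force = 135.90 + 5.16 = 141.06 million.
Numerator = 5.16 + 1.76 + 4.71 = 11.63 million.
Denominator = 141.06 + 1.76 = 142.82 million.
Broad rate = 11.63 / 142.82 = 8.14%.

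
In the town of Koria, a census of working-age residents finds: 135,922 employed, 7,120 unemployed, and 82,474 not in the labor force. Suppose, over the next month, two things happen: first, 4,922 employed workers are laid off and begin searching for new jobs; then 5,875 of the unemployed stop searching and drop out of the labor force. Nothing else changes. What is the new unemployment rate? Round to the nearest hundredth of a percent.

New unemployment rate ≈ 4.50%.

Initially, labor force = 135,922 + 7,120 = 143,042, so u = 7,120/143,042 = 4.98%.
After the first change, employed falls and unemployed rises by 4,922; labor force unchanged → E = 131,000, U = 12,042, labor force = 143,042.
After the second change, unemployed and labor force both fall by 5,875 → E = 131,000, U = 6,167, labor force = 137,167.
New unemployment rate = 6,167 / 137,167 = 4.50%.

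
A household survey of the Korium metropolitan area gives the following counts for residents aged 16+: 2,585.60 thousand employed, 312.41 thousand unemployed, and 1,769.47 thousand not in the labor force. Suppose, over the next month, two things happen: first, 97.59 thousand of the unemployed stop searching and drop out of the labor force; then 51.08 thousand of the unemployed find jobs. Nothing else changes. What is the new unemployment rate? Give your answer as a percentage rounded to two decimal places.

New unemployment rate ≈ 5.85%.

Initially, labor force = 2,585.60 + 312.41 = 2,898.01 thousand, so u = 312.41/2,898.01 = 10.78%.
After the first change, unemployed and labor force both fall by 97.59 → E = 2,585.60, U = 214.82, labor force = 2,800.42 thousand.
After the second change, unemployed falls and employed rises by 51.08; labor force unchanged → E = 2,636.68, U = 163.74, labor force = 2,800.42 thousand.
New unemployment rate = 163.74 / 2,800.42 = 5.85%.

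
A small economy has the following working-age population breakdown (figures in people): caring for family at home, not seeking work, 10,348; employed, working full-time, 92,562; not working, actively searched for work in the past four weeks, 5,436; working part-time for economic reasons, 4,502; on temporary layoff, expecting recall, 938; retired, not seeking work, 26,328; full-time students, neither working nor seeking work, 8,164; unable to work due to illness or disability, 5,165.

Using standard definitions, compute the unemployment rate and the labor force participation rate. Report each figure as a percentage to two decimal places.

Employed = 92,562 + 4,502 = 97,064 (anyone who worked, including part-time for economic reasons, counts as employed).
Unemployed = 5,436 + 938 = 6,374 (jobless and actively searching, or on temporary layoff).
Labor force = 97,064 + 6,374 = 103,438.
Not in labor force = 10,348 + 26,328 + 8,164 + 5,165 = 50,005 (those not working and not actively searching are outside the labor force).
Civilian working-age population = 103,438 + 50,005 = 153,443.
Unemployment rate = 6,374 / 103,438 = 6.16%.
Labor force participation rate = 103,438 / 153,443 = 67.41%.

Unemployment rate ≈ 6.16%; labor force participation rate ≈ 67.41%.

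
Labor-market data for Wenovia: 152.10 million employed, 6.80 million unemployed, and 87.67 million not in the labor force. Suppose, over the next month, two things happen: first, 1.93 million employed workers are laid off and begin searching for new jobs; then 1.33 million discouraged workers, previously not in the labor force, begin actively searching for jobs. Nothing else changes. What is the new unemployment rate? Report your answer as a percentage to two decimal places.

Initially, labor force = 152.10 + 6.80 = 158.90 million, so u = 6.80/158.90 = 4.28%.
After the first change, employed falls and unemployed rises by 1.93; labor force unchanged → E = 150.17, U = 8.73, labor force = 158.90 million.
After the second change, unemployed and labor force both rise by 1.33 → E = 150.17, U = 10.06, labor force = 160.23 million.
New unemployment rate = 10.06 / 160.23 = 6.28%.

New unemployment rate ≈ 6.28%.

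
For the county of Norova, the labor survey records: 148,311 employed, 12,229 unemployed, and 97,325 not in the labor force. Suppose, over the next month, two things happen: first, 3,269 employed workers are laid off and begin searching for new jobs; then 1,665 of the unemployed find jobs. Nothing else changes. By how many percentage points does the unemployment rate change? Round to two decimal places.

The unemployment rate changes by +1.00 percentage points.

Initially, labor force = 148,311 + 12,229 = 160,540, so u = 12,229/160,540 = 7.62%.
After the first change, employed falls and unemployed rises by 3,269; labor force unchanged → E = 145,042, U = 15,498, labor force = 160,540.
After the second change, unemployed falls and employed rises by 1,665; labor force unchanged → E = 146,707, U = 13,833, labor force = 160,540.
New unemployment rate = 13,833 / 160,540 = 8.62%.
Change = 8.62% − 7.62% = +1.00 percentage points.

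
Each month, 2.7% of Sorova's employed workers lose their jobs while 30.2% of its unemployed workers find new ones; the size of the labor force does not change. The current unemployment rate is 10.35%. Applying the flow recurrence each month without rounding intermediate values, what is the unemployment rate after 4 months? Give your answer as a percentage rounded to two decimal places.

Unemployment rate after four months ≈ 8.64%.

With a fixed labor force, u_{t+1} = u_t + s·(1−u_t) − f·u_t = u_t·(1−s−f) + s.
Here 1−s−f = 0.671 and s = 0.027.
u_1 = 0.103500 × 0.671 + 0.027 = 0.096448.
u_2 = 0.096448 × 0.671 + 0.027 = 0.091717.
u_3 = 0.091717 × 0.671 + 0.027 = 0.088542.
u_4 = 0.088542 × 0.671 + 0.027 = 0.086412.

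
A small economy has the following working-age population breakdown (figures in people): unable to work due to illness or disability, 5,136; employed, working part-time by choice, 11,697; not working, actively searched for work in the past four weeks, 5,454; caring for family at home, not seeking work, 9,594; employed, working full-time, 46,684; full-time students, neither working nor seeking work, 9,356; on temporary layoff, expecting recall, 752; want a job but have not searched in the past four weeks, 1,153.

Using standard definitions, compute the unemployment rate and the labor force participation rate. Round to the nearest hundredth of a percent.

Employed = 11,697 + 46,684 = 58,381.
Unemployed = 5,454 + 752 = 6,206 (jobless and actively searching, or on temporary layoff).
Labor force = 58,381 + 6,206 = 64,587.
Not in labor force = 5,136 + 9,594 + 9,356 + 1,153 = 25,239 (those not working and not actively searching are outside the labor force — including those who want a job but have given up searching).
Civilian working-age population = 64,587 + 25,239 = 89,826.
Unemployment rate = 6,206 / 64,587 = 9.61%.
Labor force participation rate = 64,587 / 89,826 = 71.90%.

Unemployment rate ≈ 9.61%; labor force participation rate ≈ 71.90%.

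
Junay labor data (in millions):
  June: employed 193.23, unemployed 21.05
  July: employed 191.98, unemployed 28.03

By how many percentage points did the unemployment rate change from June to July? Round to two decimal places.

The unemployment rate changed by +2.92 percentage points.

June: labor force = 193.23 + 21.05 = 214.28; u = 21.05/214.28 = 9.82%.
July: labor force = 191.98 + 28.03 = 220.01; u = 28.03/220.01 = 12.74%.
Change = 12.74% − 9.82% = +2.92 pp.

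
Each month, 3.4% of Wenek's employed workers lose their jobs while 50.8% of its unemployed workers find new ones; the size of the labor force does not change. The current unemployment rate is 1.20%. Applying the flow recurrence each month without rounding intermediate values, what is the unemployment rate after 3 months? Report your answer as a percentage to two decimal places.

Unemployment rate after three months ≈ 5.79%.

With a fixed labor force, u_{t+1} = u_t + s·(1−u_t) − f·u_t = u_t·(1−s−f) + s.
Here 1−s−f = 0.458 and s = 0.034.
u_1 = 0.012000 × 0.458 + 0.034 = 0.039496.
u_2 = 0.039496 × 0.458 + 0.034 = 0.052089.
u_3 = 0.052089 × 0.458 + 0.034 = 0.057857.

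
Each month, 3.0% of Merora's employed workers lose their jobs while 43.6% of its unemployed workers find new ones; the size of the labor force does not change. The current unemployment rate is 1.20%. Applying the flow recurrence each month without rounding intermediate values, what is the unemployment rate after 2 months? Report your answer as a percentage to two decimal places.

Unemployment rate after two months ≈ 4.94%.

With a fixed labor force, u_{t+1} = u_t + s·(1−u_t) − f·u_t = u_t·(1−s−f) + s.
Here 1−s−f = 0.534 and s = 0.030.
u_1 = 0.012000 × 0.534 + 0.030 = 0.036408.
u_2 = 0.036408 × 0.534 + 0.030 = 0.049442.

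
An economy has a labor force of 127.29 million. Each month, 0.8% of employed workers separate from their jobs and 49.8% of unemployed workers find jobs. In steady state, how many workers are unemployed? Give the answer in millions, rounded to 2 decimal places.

About 2.01 million are unemployed in steady state.

Steady-state unemployment rate u* = s/(s+f) = 0.8/(0.8+49.8) = 0.015810.
Unemployed = u* × labor force = 0.015810 × 127.29 ≈ 2.01 million.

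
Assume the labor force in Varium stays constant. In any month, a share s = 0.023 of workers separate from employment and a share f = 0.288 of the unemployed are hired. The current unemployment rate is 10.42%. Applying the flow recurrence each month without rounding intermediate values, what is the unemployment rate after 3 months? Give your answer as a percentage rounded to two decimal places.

With a fixed labor force, u_{t+1} = u_t + s·(1−u_t) − f·u_t = u_t·(1−s−f) + s.
Here 1−s−f = 0.689 and s = 0.023.
u_1 = 0.104200 × 0.689 + 0.023 = 0.094794.
u_2 = 0.094794 × 0.689 + 0.023 = 0.088313.
u_3 = 0.088313 × 0.689 + 0.023 = 0.083848.

Unemployment rate after three months ≈ 8.38%.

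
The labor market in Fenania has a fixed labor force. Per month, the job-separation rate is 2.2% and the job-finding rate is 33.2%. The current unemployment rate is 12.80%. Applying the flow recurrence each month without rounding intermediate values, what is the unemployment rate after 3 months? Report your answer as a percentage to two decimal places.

With a fixed labor force, u_{t+1} = u_t + s·(1−u_t) − f·u_t = u_t·(1−s−f) + s.
Here 1−s−f = 0.646 and s = 0.022.
u_1 = 0.128000 × 0.646 + 0.022 = 0.104688.
u_2 = 0.104688 × 0.646 + 0.022 = 0.089628.
u_3 = 0.089628 × 0.646 + 0.022 = 0.079900.

Unemployment rate after three months ≈ 7.99%.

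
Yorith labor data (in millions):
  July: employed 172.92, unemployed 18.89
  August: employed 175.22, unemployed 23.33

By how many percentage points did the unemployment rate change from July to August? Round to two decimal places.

The unemployment rate changed by +1.90 percentage points.

July: labor force = 172.92 + 18.89 = 191.81; u = 18.89/191.81 = 9.85%.
August: labor force = 175.22 + 23.33 = 198.55; u = 23.33/198.55 = 11.75%.
Change = 11.75% − 9.85% = +1.90 pp.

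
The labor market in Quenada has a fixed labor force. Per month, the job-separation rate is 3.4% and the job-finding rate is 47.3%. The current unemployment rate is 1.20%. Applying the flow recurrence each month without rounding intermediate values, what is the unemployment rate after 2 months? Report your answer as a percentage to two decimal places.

Unemployment rate after two months ≈ 5.37%.

With a fixed labor force, u_{t+1} = u_t + s·(1−u_t) − f·u_t = u_t·(1−s−f) + s.
Here 1−s−f = 0.493 and s = 0.034.
u_1 = 0.012000 × 0.493 + 0.034 = 0.039916.
u_2 = 0.039916 × 0.493 + 0.034 = 0.053679.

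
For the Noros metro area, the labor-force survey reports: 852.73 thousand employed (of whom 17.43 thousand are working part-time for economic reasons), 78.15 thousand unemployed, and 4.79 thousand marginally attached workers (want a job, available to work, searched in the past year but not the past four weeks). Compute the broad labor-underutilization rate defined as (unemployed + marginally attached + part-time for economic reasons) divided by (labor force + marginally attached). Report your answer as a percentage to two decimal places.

Labor force = 852.73 + 78.15 = 930.88 thousand.
Numerator = 78.15 + 4.79 + 17.43 = 100.37 thousand.
Denominator = 930.88 + 4.79 = 935.67 thousand.
Broad rate = 100.37 / 935.67 = 10.73%.

Broad underutilization rate ≈ 10.73%.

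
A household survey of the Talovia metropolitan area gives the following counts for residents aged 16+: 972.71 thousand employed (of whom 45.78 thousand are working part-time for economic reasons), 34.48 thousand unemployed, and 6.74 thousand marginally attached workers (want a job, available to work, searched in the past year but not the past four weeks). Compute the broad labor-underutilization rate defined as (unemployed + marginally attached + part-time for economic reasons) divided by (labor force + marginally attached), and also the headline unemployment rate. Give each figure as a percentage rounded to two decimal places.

Labor force = 972.71 + 34.48 = 1,007.19 thousand.
Numerator = 34.48 + 6.74 + 45.78 = 87.00 thousand.
Denominator = 1,007.19 + 6.74 = 1,013.93 thousand.
Broad rate = 87.00 / 1,013.93 = 8.58%.
Headline unemployment rate = 34.48 / 1,007.19 = 3.42%.

Broad underutilization rate ≈ 8.58%; headline unemployment rate ≈ 3.42%.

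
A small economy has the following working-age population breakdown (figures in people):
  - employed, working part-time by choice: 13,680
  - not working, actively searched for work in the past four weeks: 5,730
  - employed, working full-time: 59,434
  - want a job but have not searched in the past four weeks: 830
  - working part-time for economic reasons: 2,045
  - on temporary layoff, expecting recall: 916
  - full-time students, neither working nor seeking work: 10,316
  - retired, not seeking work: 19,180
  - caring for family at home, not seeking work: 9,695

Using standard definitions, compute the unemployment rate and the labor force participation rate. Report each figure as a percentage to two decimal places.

Employed = 13,680 + 59,434 + 2,045 = 75,159 (anyone who worked, including part-time for economic reasons, counts as employed).
Unemployed = 5,730 + 916 = 6,646 (jobless and actively searching, or on temporary layoff).
Labor force = 75,159 + 6,646 = 81,805.
Not in labor force = 830 + 10,316 + 19,180 + 9,695 = 40,021 (those not working and not actively searching are outside the labor force — including those who want a job but have given up searching).
Civilian working-age population = 81,805 + 40,021 = 121,826.
Unemployment rate = 6,646 / 81,805 = 8.12%.
Labor force participation rate = 81,805 / 121,826 = 67.15%.

Unemployment rate ≈ 8.12%; labor force participation rate ≈ 67.15%.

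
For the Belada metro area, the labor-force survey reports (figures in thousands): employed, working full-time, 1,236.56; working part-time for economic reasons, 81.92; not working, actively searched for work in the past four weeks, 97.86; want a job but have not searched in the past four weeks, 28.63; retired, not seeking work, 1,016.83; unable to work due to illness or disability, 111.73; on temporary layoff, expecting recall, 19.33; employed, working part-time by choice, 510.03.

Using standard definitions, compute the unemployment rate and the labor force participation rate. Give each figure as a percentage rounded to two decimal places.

Unemployment rate ≈ 6.02%; labor force participation rate ≈ 62.71%.

Employed = 1,236.56 + 81.92 + 510.03 = 1,828.51 thousand (anyone who worked, including part-time for economic reasons, counts as employed).
Unemployed = 97.86 + 19.33 = 117.19 thousand (jobless and actively searching, or on temporary layoff).
Labor force = 1,828.51 + 117.19 = 1,945.70 thousand.
Not in labor force = 28.63 + 1,016.83 + 111.73 = 1,157.19 thousand (those not working and not actively searching are outside the labor force — including those who want a job but have given up searching).
Civilian working-age population = 1,945.70 + 1,157.19 = 3,102.89 thousand.
Unemployment rate = 117.19 / 1,945.70 = 6.02%.
Labor force participation rate = 1,945.70 / 3,102.89 = 62.71%.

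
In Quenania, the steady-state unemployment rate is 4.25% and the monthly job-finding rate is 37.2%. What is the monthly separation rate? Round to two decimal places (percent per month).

Separation rate ≈ 1.65% per month.

From u* = s/(s+f): s = u·f/(1−u).
s = 0.0425 × 37.2 / (1 − 0.0425) = 1.5810 / 0.9575 ≈ 1.65% per month.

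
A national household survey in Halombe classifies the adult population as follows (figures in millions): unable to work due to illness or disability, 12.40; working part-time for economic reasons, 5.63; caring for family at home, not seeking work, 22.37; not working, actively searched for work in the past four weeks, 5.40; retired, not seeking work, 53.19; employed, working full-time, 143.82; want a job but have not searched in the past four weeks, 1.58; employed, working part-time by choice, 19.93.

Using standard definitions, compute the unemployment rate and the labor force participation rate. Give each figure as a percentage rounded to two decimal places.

Unemployment rate ≈ 3.09%; labor force participation rate ≈ 66.12%.

Employed = 5.63 + 143.82 + 19.93 = 169.38 million (anyone who worked, including part-time for economic reasons, counts as employed).
Unemployed = 5.40 million.
Labor force = 169.38 + 5.40 = 174.78 million.
Not in labor force = 12.40 + 22.37 + 53.19 + 1.58 = 89.54 million (those not working and not actively searching are outside the labor force — including those who want a job but have given up searching).
Civilian working-age population = 174.78 + 89.54 = 264.32 million.
Unemployment rate = 5.40 / 174.78 = 3.09%.
Labor force participation rate = 174.78 / 264.32 = 66.12%.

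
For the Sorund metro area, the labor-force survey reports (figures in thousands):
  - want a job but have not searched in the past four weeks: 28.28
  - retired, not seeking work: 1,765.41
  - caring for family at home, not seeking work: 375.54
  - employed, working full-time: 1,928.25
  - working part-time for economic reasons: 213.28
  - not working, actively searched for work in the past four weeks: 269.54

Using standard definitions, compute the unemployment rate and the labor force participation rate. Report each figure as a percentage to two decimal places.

Employed = 1,928.25 + 213.28 = 2,141.53 thousand (anyone who worked, including part-time for economic reasons, counts as employed).
Unemployed = 269.54 thousand.
Labor force = 2,141.53 + 269.54 = 2,411.07 thousand.
Not in labor force = 28.28 + 1,765.41 + 375.54 = 2,169.23 thousand (those not working and not actively searching are outside the labor force — including those who want a job but have given up searching).
Civilian working-age population = 2,411.07 + 2,169.23 = 4,580.30 thousand.
Unemployment rate = 269.54 / 2,411.07 = 11.18%.
Labor force participation rate = 2,411.07 / 4,580.30 = 52.64%.

Unemployment rate ≈ 11.18%; labor force participation rate ≈ 52.64%.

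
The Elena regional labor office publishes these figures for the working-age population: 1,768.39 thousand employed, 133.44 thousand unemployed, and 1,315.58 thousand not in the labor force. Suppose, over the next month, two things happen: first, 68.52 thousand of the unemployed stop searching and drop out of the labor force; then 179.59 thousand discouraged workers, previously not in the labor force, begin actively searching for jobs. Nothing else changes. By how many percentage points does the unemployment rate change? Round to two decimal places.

Initially, labor force = 1,768.39 + 133.44 = 1,901.83 thousand, so u = 133.44/1,901.83 = 7.02%.
After the first change, unemployed and labor force both fall by 68.52 → E = 1,768.39, U = 64.92, labor force = 1,833.31 thousand.
After the second change, unemployed and labor force both rise by 179.59 → E = 1,768.39, U = 244.51, labor force = 2,012.90 thousand.
New unemployment rate = 244.51 / 2,012.90 = 12.15%.
Change = 12.15% − 7.02% = +5.13 percentage points.

The unemployment rate changes by +5.13 percentage points.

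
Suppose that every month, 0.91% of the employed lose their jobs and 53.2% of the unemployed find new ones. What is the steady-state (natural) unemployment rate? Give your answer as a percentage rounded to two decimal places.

Steady-state unemployment rate ≈ 1.68%.

At steady state the flows balance: s·E = f·U, so U/(E+U) = s/(s+f).
u* = 0.91 / (0.91 + 53.2) = 0.91 / 54.11 = 1.68%.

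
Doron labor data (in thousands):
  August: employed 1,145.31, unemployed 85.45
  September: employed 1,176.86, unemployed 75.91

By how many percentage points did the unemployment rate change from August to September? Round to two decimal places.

August: labor force = 1,145.31 + 85.45 = 1,230.76; u = 85.45/1,230.76 = 6.94%.
September: labor force = 1,176.86 + 75.91 = 1,252.77; u = 75.91/1,252.77 = 6.06%.
Change = 6.06% − 6.94% = −0.88 pp.

The unemployment rate changed by −0.88 percentage points.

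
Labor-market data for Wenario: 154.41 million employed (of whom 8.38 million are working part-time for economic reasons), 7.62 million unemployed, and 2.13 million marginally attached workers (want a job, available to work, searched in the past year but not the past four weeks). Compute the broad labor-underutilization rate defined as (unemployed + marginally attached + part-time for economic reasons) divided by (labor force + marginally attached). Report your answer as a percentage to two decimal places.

Broad underutilization rate ≈ 11.04%.

Labor force = 154.41 + 7.62 = 162.03 million.
Numerator = 7.62 + 2.13 + 8.38 = 18.13 million.
Denominator = 162.03 + 2.13 = 164.16 million.
Broad rate = 18.13 / 164.16 = 11.04%.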